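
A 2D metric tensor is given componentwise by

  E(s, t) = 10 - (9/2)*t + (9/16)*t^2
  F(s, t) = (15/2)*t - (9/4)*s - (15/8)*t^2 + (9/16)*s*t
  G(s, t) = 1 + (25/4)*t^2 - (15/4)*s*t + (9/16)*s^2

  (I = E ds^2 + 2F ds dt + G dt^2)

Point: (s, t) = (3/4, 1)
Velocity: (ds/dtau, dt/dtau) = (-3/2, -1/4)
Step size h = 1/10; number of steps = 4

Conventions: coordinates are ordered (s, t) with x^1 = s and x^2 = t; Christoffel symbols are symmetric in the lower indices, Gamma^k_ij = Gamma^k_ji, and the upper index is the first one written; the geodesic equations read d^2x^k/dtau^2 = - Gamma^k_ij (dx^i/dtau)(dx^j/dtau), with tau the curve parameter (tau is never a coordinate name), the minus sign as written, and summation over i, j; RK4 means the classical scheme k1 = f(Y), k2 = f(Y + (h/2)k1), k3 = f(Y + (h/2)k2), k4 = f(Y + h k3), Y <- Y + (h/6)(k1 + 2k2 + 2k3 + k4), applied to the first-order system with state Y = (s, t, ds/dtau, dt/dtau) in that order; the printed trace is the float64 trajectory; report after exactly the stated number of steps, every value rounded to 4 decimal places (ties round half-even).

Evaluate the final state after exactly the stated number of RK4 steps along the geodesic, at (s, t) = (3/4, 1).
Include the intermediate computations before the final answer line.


f(Y) = (ds/dtau, dt/dtau, -Gamma^s_ij Y'^i Y'^j, -Gamma^t_ij Y'^i Y'^j) with the Gammas evaluated at the stage position; h = 0.100000; intermediate values shown to 6 dp
step 0: s = 0.7500, t = 1.0000, ds/dtau = -1.5000, dt/dtau = -0.2500
step 1:
  k1: at (s, t) = (0.750000, 1.000000), (ds/dtau, dt/dtau) = (-1.500000, -0.250000); Gamma_sss = 0.000000, Gamma_sst = -0.171906, Gamma_stt = 0.573020, Gamma_tss = 0.000000, Gamma_tst = -0.148030, Gamma_ttt = 0.493434; k1 = (-1.500000, -0.250000, 0.093116, 0.080183)
  k2: at (s, t) = (0.675000, 0.987500), (ds/dtau, dt/dtau) = (-1.495344, -0.245991); Gamma_sss = 0.000000, Gamma_sst = -0.170199, Gamma_stt = 0.567330, Gamma_tss = 0.000000, Gamma_tst = -0.147835, Gamma_ttt = 0.492784; k2 = (-1.495344, -0.245991, 0.090882, 0.078941)
  k3: at (s, t) = (0.675233, 0.987700), (ds/dtau, dt/dtau) = (-1.495456, -0.246053); Gamma_sss = 0.000000, Gamma_sst = -0.170177, Gamma_stt = 0.567258, Gamma_tss = 0.000000, Gamma_tst = -0.147851, Gamma_ttt = 0.492836; k3 = (-1.495456, -0.246053, 0.090894, 0.078970)
  k4: at (s, t) = (0.600454, 0.975395), (ds/dtau, dt/dtau) = (-1.490911, -0.242103); Gamma_sss = 0.000000, Gamma_sst = -0.168473, Gamma_stt = 0.561576, Gamma_tss = 0.000000, Gamma_tst = -0.147655, Gamma_ttt = 0.492183; k4 = (-1.490911, -0.242103, 0.088706, 0.077745)
  Y <- Y + (h/6)(k1 + 2k2 + 2k3 + k4): s = 0.6005, t = 0.9754, ds/dtau = -1.4909, dt/dtau = -0.2421
step 2:
  k1: at (s, t) = (0.600458, 0.975397), (ds/dtau, dt/dtau) = (-1.490910, -0.242104); Gamma_sss = 0.000000, Gamma_sst = -0.168473, Gamma_stt = 0.561575, Gamma_tss = 0.000000, Gamma_tst = -0.147655, Gamma_ttt = 0.492184; k1 = (-1.490910, -0.242104, 0.088706, 0.077745)
  k2: at (s, t) = (0.525913, 0.963292), (ds/dtau, dt/dtau) = (-1.486475, -0.238217); Gamma_sss = 0.000000, Gamma_sst = -0.166770, Gamma_stt = 0.555901, Gamma_tss = 0.000000, Gamma_tst = -0.147458, Gamma_ttt = 0.491528; k2 = (-1.486475, -0.238217, 0.086562, 0.076538)
  k3: at (s, t) = (0.526134, 0.963486), (ds/dtau, dt/dtau) = (-1.486582, -0.238277); Gamma_sss = 0.000000, Gamma_sst = -0.166750, Gamma_stt = 0.555832, Gamma_tss = 0.000000, Gamma_tst = -0.147473, Gamma_ttt = 0.491576; k3 = (-1.486582, -0.238277, 0.086574, 0.076566)
  k4: at (s, t) = (0.451800, 0.951569), (ds/dtau, dt/dtau) = (-1.482253, -0.234448); Gamma_sss = 0.000000, Gamma_sst = -0.165051, Gamma_stt = 0.550170, Gamma_tss = 0.000000, Gamma_tst = -0.147274, Gamma_ttt = 0.490913; k4 = (-1.482253, -0.234448, 0.084473, 0.075375)
  Y <- Y + (h/6)(k1 + 2k2 + 2k3 + k4): s = 0.4518, t = 0.9516, ds/dtau = -1.4823, dt/dtau = -0.2344
step 3:
  k1: at (s, t) = (0.451804, 0.951571), (ds/dtau, dt/dtau) = (-1.482253, -0.234449); Gamma_sss = 0.000000, Gamma_sst = -0.165051, Gamma_stt = 0.550169, Gamma_tss = 0.000000, Gamma_tst = -0.147274, Gamma_ttt = 0.490914; k1 = (-1.482253, -0.234449, 0.084474, 0.075375)
  k2: at (s, t) = (0.377691, 0.939849), (ds/dtau, dt/dtau) = (-1.478029, -0.230680); Gamma_sss = 0.000000, Gamma_sst = -0.163355, Gamma_stt = 0.544518, Gamma_tss = 0.000000, Gamma_tst = -0.147073, Gamma_ttt = 0.490244; k2 = (-1.478029, -0.230680, 0.082417, 0.074202)
  k3: at (s, t) = (0.377902, 0.940037), (ds/dtau, dt/dtau) = (-1.478132, -0.230739); Gamma_sss = 0.000000, Gamma_sst = -0.163335, Gamma_stt = 0.544451, Gamma_tss = 0.000000, Gamma_tst = -0.147087, Gamma_ttt = 0.490289; k3 = (-1.478132, -0.230739, 0.082428, 0.074228)
  k4: at (s, t) = (0.303990, 0.928497), (ds/dtau, dt/dtau) = (-1.474010, -0.227026); Gamma_sss = 0.000000, Gamma_sst = -0.161644, Gamma_stt = 0.538815, Gamma_tss = 0.000000, Gamma_tst = -0.146882, Gamma_ttt = 0.489608; k4 = (-1.474010, -0.227026, 0.080414, 0.073070)
  Y <- Y + (h/6)(k1 + 2k2 + 2k3 + k4): s = 0.3040, t = 0.9285, ds/dtau = -1.4740, dt/dtau = -0.2270
step 4:
  k1: at (s, t) = (0.303994, 0.928499), (ds/dtau, dt/dtau) = (-1.474010, -0.227027); Gamma_sss = 0.000000, Gamma_sst = -0.161644, Gamma_stt = 0.538814, Gamma_tss = 0.000000, Gamma_tst = -0.146883, Gamma_ttt = 0.489609; k1 = (-1.474010, -0.227027, 0.080414, 0.073071)
  k2: at (s, t) = (0.230293, 0.917148), (ds/dtau, dt/dtau) = (-1.469989, -0.223373); Gamma_sss = 0.000000, Gamma_sst = -0.159958, Gamma_stt = 0.533192, Gamma_tss = 0.000000, Gamma_tst = -0.146676, Gamma_ttt = 0.488918; k2 = (-1.469989, -0.223373, 0.078442, 0.071929)
  k3: at (s, t) = (0.230494, 0.917331), (ds/dtau, dt/dtau) = (-1.470088, -0.223431); Gamma_sss = 0.000000, Gamma_sst = -0.159938, Gamma_stt = 0.533128, Gamma_tss = 0.000000, Gamma_tst = -0.146688, Gamma_ttt = 0.488959; k3 = (-1.470088, -0.223431, 0.078453, 0.071953)
  k4: at (s, t) = (0.156985, 0.906156), (ds/dtau, dt/dtau) = (-1.466165, -0.219832); Gamma_sss = 0.000000, Gamma_sst = -0.158257, Gamma_stt = 0.527524, Gamma_tss = 0.000000, Gamma_tst = -0.146476, Gamma_ttt = 0.488254; k4 = (-1.466165, -0.219832, 0.076522, 0.070826)
  Y <- Y + (h/6)(k1 + 2k2 + 2k3 + k4): s = 0.1570, t = 0.9062, ds/dtau = -1.4662, dt/dtau = -0.2198

Answer: s = 0.1570, t = 0.9062, ds/dtau = -1.4662, dt/dtau = -0.2198


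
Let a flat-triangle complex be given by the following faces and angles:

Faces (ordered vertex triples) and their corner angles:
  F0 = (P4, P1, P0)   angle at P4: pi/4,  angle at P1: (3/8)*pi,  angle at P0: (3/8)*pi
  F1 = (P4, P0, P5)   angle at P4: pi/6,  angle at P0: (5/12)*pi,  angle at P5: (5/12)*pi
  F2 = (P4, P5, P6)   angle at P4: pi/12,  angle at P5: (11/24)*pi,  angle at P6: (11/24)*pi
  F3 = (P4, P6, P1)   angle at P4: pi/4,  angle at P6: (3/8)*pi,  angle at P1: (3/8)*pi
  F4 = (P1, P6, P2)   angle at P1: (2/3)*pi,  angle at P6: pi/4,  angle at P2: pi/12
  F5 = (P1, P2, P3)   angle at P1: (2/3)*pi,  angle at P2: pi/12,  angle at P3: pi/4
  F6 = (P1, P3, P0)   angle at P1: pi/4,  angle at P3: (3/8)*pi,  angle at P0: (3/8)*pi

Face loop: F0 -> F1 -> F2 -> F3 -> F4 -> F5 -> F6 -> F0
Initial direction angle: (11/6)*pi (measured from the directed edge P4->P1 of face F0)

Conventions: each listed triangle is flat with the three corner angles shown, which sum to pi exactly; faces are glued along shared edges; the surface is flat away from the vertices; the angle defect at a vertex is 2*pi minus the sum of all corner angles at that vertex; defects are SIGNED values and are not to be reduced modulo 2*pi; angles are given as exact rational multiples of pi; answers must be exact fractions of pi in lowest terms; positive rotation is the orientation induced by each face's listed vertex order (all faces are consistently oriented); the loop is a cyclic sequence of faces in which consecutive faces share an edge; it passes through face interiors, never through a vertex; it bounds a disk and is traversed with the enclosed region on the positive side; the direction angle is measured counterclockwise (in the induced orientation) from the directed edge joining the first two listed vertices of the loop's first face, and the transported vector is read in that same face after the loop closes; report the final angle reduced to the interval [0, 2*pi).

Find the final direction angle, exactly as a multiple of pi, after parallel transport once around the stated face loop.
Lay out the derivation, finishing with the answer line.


enclosed vertex P1: corner angles sum to (7/3)*pi, defect = 2*pi - (7/3)*pi = -pi/3
enclosed vertex P4: corner angles sum to (3/4)*pi, defect = 2*pi - (3/4)*pi = (5/4)*pi
transport around the loop rotates by the sum of enclosed defects; add to the initial angle mod 2*pi
final angle = (11/6)*pi + (11/12)*pi = (3/4)*pi (mod 2*pi)

Answer: final direction angle = (3/4)*pi


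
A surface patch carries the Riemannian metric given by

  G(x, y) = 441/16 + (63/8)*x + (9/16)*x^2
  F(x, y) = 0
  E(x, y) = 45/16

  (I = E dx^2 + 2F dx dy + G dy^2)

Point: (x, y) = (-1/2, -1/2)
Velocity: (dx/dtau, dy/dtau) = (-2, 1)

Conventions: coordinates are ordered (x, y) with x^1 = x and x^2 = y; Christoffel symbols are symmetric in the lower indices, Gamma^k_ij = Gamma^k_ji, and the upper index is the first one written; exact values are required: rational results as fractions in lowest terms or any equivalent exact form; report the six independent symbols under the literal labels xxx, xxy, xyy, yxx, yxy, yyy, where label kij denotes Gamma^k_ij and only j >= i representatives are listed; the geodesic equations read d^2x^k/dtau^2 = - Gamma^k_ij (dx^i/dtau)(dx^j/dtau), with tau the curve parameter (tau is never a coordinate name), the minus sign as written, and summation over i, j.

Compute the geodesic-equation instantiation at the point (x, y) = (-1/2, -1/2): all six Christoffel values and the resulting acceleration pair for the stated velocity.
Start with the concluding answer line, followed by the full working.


Answer: Gamma_xxx = 0, Gamma_xxy = 0, Gamma_xyy = -13/10, Gamma_yxx = 0, Gamma_yxy = 2/13, Gamma_yyy = 0; accelerations (d^2x/dtau^2, d^2y/dtau^2) = (13/10, 8/13)

E = 45/16, F = 0, G = 1521/64 at the point
E_x = 0, E_y = 0, F_x = 0, F_y = 0, G_x = 117/16, G_y = 0
EG - F^2 = 68445/1024;  g^inv = (1024/68445) * [[1521/64, 0], [0, 45/16]]
first-kind symbols [ij,l] = (1/2)(d_i g_jl + d_j g_il - d_l g_ij): [xx,x] = E_x/2 = 0, [xx,y] = F_x - E_y/2 = 0, [xy,x] = E_y/2 = 0, [xy,y] = G_x/2 = 117/32, [yy,x] = F_y - G_x/2 = -117/32, [yy,y] = G_y/2 = 0
Gamma^x_ij = (G*[ij,x] - F*[ij,y])/(EG - F^2), Gamma^y_ij = (E*[ij,y] - F*[ij,x])/(EG - F^2)
Gamma_xxx = 0, Gamma_xxy = 0, Gamma_xyy = -13/10, Gamma_yxx = 0, Gamma_yxy = 2/13, Gamma_yyy = 0
d^2x/dtau^2 = -(Gamma_xxx*(-2)^2 + 2*Gamma_xxy*(-2)*(1) + Gamma_xyy*(1)^2) = 13/10
d^2y/dtau^2 = -(Gamma_yxx*(-2)^2 + 2*Gamma_yxy*(-2)*(1) + Gamma_yyy*(1)^2) = 8/13


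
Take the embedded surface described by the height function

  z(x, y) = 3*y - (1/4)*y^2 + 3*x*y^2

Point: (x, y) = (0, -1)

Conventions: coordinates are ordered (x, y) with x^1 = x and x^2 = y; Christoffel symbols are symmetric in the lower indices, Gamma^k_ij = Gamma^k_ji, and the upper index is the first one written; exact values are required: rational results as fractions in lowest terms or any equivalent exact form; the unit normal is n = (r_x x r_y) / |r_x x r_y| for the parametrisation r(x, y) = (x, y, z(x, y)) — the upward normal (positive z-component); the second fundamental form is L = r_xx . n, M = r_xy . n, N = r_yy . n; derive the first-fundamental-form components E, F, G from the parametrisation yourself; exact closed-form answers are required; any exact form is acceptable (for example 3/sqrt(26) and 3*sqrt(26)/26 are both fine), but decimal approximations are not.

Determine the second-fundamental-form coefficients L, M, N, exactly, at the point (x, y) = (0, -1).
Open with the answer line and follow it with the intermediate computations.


Answer: L = 0, M = -12*sqrt(89)/89, N = -sqrt(89)/89

z_x = 3, z_y = 7/2, z_xx = 0, z_xy = -6, z_yy = -1/2
E = 10, F = 21/2, G = 53/4; answer radicand W^2 = 89/4
unnormalised second-form numerators: l = 0, m = -6, n = -1/2; L = l/sqrt(89/4), and similarly M = m/sqrt(W^2), N = n/sqrt(W^2)


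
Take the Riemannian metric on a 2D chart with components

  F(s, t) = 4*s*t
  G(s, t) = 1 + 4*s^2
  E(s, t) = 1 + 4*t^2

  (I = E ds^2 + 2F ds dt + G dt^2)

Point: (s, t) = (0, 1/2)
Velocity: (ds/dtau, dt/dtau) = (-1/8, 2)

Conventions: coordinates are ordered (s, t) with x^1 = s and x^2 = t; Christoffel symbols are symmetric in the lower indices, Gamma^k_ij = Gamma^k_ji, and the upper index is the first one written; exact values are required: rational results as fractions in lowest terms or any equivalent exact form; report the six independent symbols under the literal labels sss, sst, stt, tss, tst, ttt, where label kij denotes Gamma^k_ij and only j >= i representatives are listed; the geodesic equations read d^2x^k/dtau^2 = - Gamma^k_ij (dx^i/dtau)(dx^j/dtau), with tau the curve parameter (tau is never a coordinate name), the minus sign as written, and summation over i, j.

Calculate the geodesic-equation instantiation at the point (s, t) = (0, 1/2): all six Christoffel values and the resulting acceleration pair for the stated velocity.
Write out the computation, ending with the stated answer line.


E = 2, F = 0, G = 1 at the point
E_s = 0, E_t = 4, F_s = 2, F_t = 0, G_s = 0, G_t = 0
EG - F^2 = 2;  g^inv = (1/2) * [[1, 0], [0, 2]]
first-kind symbols [ij,l] = (1/2)(d_i g_jl + d_j g_il - d_l g_ij): [ss,s] = E_s/2 = 0, [ss,t] = F_s - E_t/2 = 0, [st,s] = E_t/2 = 2, [st,t] = G_s/2 = 0, [tt,s] = F_t - G_s/2 = 0, [tt,t] = G_t/2 = 0
Gamma^s_ij = (G*[ij,s] - F*[ij,t])/(EG - F^2), Gamma^t_ij = (E*[ij,t] - F*[ij,s])/(EG - F^2)
Gamma_sss = 0, Gamma_sst = 1, Gamma_stt = 0, Gamma_tss = 0, Gamma_tst = 0, Gamma_ttt = 0
d^2s/dtau^2 = -(Gamma_sss*(-1/8)^2 + 2*Gamma_sst*(-1/8)*(2) + Gamma_stt*(2)^2) = 1/2
d^2t/dtau^2 = -(Gamma_tss*(-1/8)^2 + 2*Gamma_tst*(-1/8)*(2) + Gamma_ttt*(2)^2) = 0

Answer: Gamma_sss = 0, Gamma_sst = 1, Gamma_stt = 0, Gamma_tss = 0, Gamma_tst = 0, Gamma_ttt = 0; accelerations (d^2s/dtau^2, d^2t/dtau^2) = (1/2, 0)


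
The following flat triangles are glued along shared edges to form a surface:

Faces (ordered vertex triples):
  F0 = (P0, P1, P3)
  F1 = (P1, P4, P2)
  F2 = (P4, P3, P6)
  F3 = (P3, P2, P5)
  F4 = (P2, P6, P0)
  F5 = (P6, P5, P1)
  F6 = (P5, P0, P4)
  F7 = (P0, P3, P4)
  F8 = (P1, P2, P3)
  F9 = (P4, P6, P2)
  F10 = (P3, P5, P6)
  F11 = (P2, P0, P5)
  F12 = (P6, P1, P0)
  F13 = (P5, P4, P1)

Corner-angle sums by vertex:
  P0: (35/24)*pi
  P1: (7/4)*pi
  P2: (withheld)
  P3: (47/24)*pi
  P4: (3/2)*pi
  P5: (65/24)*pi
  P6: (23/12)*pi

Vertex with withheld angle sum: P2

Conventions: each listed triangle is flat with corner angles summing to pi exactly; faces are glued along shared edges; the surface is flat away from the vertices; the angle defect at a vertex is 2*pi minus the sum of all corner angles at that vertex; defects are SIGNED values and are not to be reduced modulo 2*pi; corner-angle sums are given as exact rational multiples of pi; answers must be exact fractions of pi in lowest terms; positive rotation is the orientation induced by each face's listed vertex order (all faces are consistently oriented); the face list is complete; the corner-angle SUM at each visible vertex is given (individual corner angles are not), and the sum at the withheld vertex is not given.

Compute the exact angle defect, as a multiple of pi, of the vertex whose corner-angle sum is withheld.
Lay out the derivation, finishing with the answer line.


V = 7, E = 21, F = 14; chi = V - E + F = 0
Gauss-Bonnet: total defect = 2*pi*chi = 0; visible defects sum to (17/24)*pi

Answer: defect(P2) = (-17/24)*pi


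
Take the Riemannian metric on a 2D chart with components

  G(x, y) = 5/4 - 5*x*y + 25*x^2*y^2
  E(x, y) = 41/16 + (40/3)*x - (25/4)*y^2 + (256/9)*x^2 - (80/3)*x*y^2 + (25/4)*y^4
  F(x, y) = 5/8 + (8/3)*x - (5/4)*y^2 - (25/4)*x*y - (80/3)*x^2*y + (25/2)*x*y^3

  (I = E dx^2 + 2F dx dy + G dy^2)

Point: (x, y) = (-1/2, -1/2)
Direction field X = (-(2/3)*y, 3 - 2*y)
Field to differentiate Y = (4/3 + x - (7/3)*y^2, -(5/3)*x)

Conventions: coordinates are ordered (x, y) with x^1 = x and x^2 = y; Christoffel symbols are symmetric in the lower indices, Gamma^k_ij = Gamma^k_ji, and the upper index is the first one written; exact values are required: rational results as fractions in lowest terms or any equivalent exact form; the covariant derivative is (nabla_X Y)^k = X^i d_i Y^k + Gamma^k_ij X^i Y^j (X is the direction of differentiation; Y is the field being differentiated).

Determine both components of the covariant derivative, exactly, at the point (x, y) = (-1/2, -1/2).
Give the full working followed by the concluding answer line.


E = 2977/576, F = 49/32, G = 25/16 at the point
E_x = -196/9, E_y = -245/24, F_x = -437/48, F_y = -335/48, G_x = -15/4, G_y = -15/4
EG - F^2 = 3301/576;  g^inv = (576/3301) * [[25/16, -49/32], [-49/32, 2977/576]]
first-kind symbols [ij,l] = (1/2)(d_i g_jl + d_j g_il - d_l g_ij): [xx,x] = E_x/2 = -98/9, [xx,y] = F_x - E_y/2 = -4, [xy,x] = E_y/2 = -245/48, [xy,y] = G_x/2 = -15/8, [yy,x] = F_y - G_x/2 = -245/48, [yy,y] = G_y/2 = -15/8
Gamma^x_ij = (G*[ij,x] - F*[ij,y])/(EG - F^2), Gamma^y_ij = (E*[ij,y] - F*[ij,x])/(EG - F^2)
Gamma_xxx = -6272/3301, Gamma_xxy = -2940/3301, Gamma_xyy = -2940/3301, Gamma_yxx = -2304/3301, Gamma_yxy = -1080/3301, Gamma_yyy = -1080/3301
X = (1/3, 4), Y = (1/4, 5/6) at the point

Answer: (nabla_X Y)^x = 53491/9903, (nabla_X Y)^y = -63053/29709


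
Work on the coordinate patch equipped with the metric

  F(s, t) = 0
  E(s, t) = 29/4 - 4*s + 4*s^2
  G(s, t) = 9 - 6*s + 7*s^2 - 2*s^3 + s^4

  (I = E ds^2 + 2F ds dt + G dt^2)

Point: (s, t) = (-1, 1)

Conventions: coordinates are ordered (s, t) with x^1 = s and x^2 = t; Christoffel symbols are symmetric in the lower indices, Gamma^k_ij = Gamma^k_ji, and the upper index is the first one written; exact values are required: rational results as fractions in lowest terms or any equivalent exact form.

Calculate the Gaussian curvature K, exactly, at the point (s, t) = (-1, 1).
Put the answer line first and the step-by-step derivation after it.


Answer: K = -40/3721

E = 61/4, F = 0, G = 25, EG - F^2 = 1525/4 at the point
E_s = -12, E_t = 0, F_s = 0, F_t = 0, G_s = -30, G_t = 0
E_tt = 0, F_st = 0, G_ss = 38
Evaluate Brioschi's two determinant matrices M1, M2 and divide by (EG - F^2)^2.
M1 = [[-E_tt/2 + F_st - G_ss/2, E_s/2, F_s - E_t/2], [F_t - G_s/2, E, F], [G_t/2, F, G]] = [[-19, -6, 0], [15, 61/4, 0], [0, 0, 25]]; det M1 = -19975/4
M2 = [[0, E_t/2, G_s/2], [E_t/2, E, F], [G_s/2, F, G]] = [[0, 0, -15], [0, 61/4, 0], [-15, 0, 25]]; det M2 = -13725/4
det M1 - det M2 = -3125/2; K = -3125/2 / (1525/4)^2 = -40/3721


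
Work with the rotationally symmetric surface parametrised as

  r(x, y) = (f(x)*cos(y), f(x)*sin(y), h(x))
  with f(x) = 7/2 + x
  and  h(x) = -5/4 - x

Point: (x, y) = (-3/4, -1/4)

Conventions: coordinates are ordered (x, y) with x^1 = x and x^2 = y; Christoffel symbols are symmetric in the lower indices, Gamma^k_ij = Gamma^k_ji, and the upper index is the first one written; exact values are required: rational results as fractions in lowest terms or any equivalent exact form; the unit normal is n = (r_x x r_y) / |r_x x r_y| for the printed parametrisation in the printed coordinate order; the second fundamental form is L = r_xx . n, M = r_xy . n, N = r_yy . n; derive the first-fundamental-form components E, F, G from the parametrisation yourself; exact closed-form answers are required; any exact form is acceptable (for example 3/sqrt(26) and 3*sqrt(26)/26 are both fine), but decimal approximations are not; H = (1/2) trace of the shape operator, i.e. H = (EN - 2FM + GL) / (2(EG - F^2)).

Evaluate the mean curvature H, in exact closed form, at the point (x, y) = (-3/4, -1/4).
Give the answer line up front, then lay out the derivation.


Answer: H = -sqrt(2)/11

f = 11/4, f' = 1, f'' = 0, h' = -1, h'' = 0
E = 2, F = 0, G = 121/16; answer radicand W^2 = 2
unnormalised second-form numerators: l = 0, m = 0, n = -11/4; L = l/sqrt(2), and similarly M = m/sqrt(W^2), N = n/sqrt(W^2)
H = (E*n - 2*F*m + G*l) / (2*(EG - F^2)*sqrt(W^2)); E*n - 2*F*m + G*l = -11/2, EG - F^2 = 121/8, so H = (-2/11)/sqrt(2)


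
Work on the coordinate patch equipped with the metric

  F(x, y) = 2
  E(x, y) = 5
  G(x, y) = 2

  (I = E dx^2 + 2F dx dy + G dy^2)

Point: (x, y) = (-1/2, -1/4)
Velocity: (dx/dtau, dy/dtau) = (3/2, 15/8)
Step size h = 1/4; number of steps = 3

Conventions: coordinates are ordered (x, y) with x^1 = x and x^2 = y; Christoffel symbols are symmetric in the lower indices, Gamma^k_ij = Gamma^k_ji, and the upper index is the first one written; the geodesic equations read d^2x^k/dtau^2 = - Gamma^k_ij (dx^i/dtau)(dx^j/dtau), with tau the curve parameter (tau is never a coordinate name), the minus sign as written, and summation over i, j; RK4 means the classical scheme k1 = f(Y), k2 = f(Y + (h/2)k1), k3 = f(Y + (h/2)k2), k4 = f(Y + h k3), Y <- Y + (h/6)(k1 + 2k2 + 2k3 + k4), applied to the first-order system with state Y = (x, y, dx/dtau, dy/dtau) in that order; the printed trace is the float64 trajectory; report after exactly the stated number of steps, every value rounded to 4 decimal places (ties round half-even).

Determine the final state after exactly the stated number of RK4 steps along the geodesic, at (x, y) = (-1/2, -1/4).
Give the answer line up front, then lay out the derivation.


Answer: x = 0.6250, y = 1.1562, dx/dtau = 1.5000, dy/dtau = 1.8750

f(Y) = (dx/dtau, dy/dtau, -Gamma^x_ij Y'^i Y'^j, -Gamma^y_ij Y'^i Y'^j) with the Gammas evaluated at the stage position; h = 0.250000; intermediate values shown to 6 dp
step 0: x = -0.5000, y = -0.2500, dx/dtau = 1.5000, dy/dtau = 1.8750
step 1:
  k1: at (x, y) = (-0.500000, -0.250000), (dx/dtau, dy/dtau) = (1.500000, 1.875000); Gamma_xxx = 0.000000, Gamma_xxy = 0.000000, Gamma_xyy = 0.000000, Gamma_yxx = 0.000000, Gamma_yxy = 0.000000, Gamma_yyy = 0.000000; k1 = (1.500000, 1.875000, 0.000000, 0.000000)
  k2: at (x, y) = (-0.312500, -0.015625), (dx/dtau, dy/dtau) = (1.500000, 1.875000); Gamma_xxx = 0.000000, Gamma_xxy = 0.000000, Gamma_xyy = 0.000000, Gamma_yxx = 0.000000, Gamma_yxy = 0.000000, Gamma_yyy = 0.000000; k2 = (1.500000, 1.875000, 0.000000, 0.000000)
  k3: at (x, y) = (-0.312500, -0.015625), (dx/dtau, dy/dtau) = (1.500000, 1.875000); Gamma_xxx = 0.000000, Gamma_xxy = 0.000000, Gamma_xyy = 0.000000, Gamma_yxx = 0.000000, Gamma_yxy = 0.000000, Gamma_yyy = 0.000000; k3 = (1.500000, 1.875000, 0.000000, 0.000000)
  k4: at (x, y) = (-0.125000, 0.218750), (dx/dtau, dy/dtau) = (1.500000, 1.875000); Gamma_xxx = 0.000000, Gamma_xxy = 0.000000, Gamma_xyy = 0.000000, Gamma_yxx = 0.000000, Gamma_yxy = 0.000000, Gamma_yyy = 0.000000; k4 = (1.500000, 1.875000, 0.000000, 0.000000)
  Y <- Y + (h/6)(k1 + 2k2 + 2k3 + k4): x = -0.1250, y = 0.2188, dx/dtau = 1.5000, dy/dtau = 1.8750
step 2:
  k1: at (x, y) = (-0.125000, 0.218750), (dx/dtau, dy/dtau) = (1.500000, 1.875000); Gamma_xxx = 0.000000, Gamma_xxy = 0.000000, Gamma_xyy = 0.000000, Gamma_yxx = 0.000000, Gamma_yxy = 0.000000, Gamma_yyy = 0.000000; k1 = (1.500000, 1.875000, 0.000000, 0.000000)
  k2: at (x, y) = (0.062500, 0.453125), (dx/dtau, dy/dtau) = (1.500000, 1.875000); Gamma_xxx = 0.000000, Gamma_xxy = 0.000000, Gamma_xyy = 0.000000, Gamma_yxx = 0.000000, Gamma_yxy = 0.000000, Gamma_yyy = 0.000000; k2 = (1.500000, 1.875000, 0.000000, 0.000000)
  k3: at (x, y) = (0.062500, 0.453125), (dx/dtau, dy/dtau) = (1.500000, 1.875000); Gamma_xxx = 0.000000, Gamma_xxy = 0.000000, Gamma_xyy = 0.000000, Gamma_yxx = 0.000000, Gamma_yxy = 0.000000, Gamma_yyy = 0.000000; k3 = (1.500000, 1.875000, 0.000000, 0.000000)
  k4: at (x, y) = (0.250000, 0.687500), (dx/dtau, dy/dtau) = (1.500000, 1.875000); Gamma_xxx = 0.000000, Gamma_xxy = 0.000000, Gamma_xyy = 0.000000, Gamma_yxx = 0.000000, Gamma_yxy = 0.000000, Gamma_yyy = 0.000000; k4 = (1.500000, 1.875000, 0.000000, 0.000000)
  Y <- Y + (h/6)(k1 + 2k2 + 2k3 + k4): x = 0.2500, y = 0.6875, dx/dtau = 1.5000, dy/dtau = 1.8750
step 3:
  k1: at (x, y) = (0.250000, 0.687500), (dx/dtau, dy/dtau) = (1.500000, 1.875000); Gamma_xxx = 0.000000, Gamma_xxy = 0.000000, Gamma_xyy = 0.000000, Gamma_yxx = 0.000000, Gamma_yxy = 0.000000, Gamma_yyy = 0.000000; k1 = (1.500000, 1.875000, 0.000000, 0.000000)
  k2: at (x, y) = (0.437500, 0.921875), (dx/dtau, dy/dtau) = (1.500000, 1.875000); Gamma_xxx = 0.000000, Gamma_xxy = 0.000000, Gamma_xyy = 0.000000, Gamma_yxx = 0.000000, Gamma_yxy = 0.000000, Gamma_yyy = 0.000000; k2 = (1.500000, 1.875000, 0.000000, 0.000000)
  k3: at (x, y) = (0.437500, 0.921875), (dx/dtau, dy/dtau) = (1.500000, 1.875000); Gamma_xxx = 0.000000, Gamma_xxy = 0.000000, Gamma_xyy = 0.000000, Gamma_yxx = 0.000000, Gamma_yxy = 0.000000, Gamma_yyy = 0.000000; k3 = (1.500000, 1.875000, 0.000000, 0.000000)
  k4: at (x, y) = (0.625000, 1.156250), (dx/dtau, dy/dtau) = (1.500000, 1.875000); Gamma_xxx = 0.000000, Gamma_xxy = 0.000000, Gamma_xyy = 0.000000, Gamma_yxx = 0.000000, Gamma_yxy = 0.000000, Gamma_yyy = 0.000000; k4 = (1.500000, 1.875000, 0.000000, 0.000000)
  Y <- Y + (h/6)(k1 + 2k2 + 2k3 + k4): x = 0.6250, y = 1.1562, dx/dtau = 1.5000, dy/dtau = 1.8750


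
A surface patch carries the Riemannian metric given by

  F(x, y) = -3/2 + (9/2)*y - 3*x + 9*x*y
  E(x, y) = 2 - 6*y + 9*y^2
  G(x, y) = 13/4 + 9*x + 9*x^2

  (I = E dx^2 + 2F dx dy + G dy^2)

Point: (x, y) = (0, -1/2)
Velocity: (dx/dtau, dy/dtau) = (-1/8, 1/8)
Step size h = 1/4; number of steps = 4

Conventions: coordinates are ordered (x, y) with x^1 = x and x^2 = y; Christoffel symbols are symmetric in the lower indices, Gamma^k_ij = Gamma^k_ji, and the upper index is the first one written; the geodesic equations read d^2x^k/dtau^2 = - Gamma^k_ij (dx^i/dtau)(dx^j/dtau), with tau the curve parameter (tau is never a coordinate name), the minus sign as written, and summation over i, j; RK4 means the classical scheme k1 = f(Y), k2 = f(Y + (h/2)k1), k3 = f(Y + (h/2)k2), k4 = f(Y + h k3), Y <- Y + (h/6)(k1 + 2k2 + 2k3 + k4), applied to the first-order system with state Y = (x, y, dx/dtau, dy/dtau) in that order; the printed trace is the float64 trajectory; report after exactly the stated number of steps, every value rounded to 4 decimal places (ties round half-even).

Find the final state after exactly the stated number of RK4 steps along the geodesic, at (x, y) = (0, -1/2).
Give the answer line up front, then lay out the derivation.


Answer: x = -0.1398, y = -0.3665, dx/dtau = -0.1576, dy/dtau = 0.1432

f(Y) = (dx/dtau, dy/dtau, -Gamma^x_ij Y'^i Y'^j, -Gamma^y_ij Y'^i Y'^j) with the Gammas evaluated at the stage position; h = 0.250000; intermediate values shown to 6 dp
step 0: x = 0.0000, y = -0.5000, dx/dtau = -0.1250, dy/dtau = 0.1250
step 1:
  k1: at (x, y) = (0.000000, -0.500000), (dx/dtau, dy/dtau) = (-0.125000, 0.125000); Gamma_xxx = 0.000000, Gamma_xxy = -0.789474, Gamma_xyy = 0.000000, Gamma_yxx = 0.000000, Gamma_yxy = 0.473684, Gamma_yyy = 0.000000; k1 = (-0.125000, 0.125000, -0.024671, 0.014803)
  k2: at (x, y) = (-0.015625, -0.484375), (dx/dtau, dy/dtau) = (-0.128084, 0.126850); Gamma_xxx = 0.000000, Gamma_xxy = -0.806119, Gamma_xyy = 0.000000, Gamma_yxx = 0.000000, Gamma_yxy = 0.477510, Gamma_yyy = 0.000000; k2 = (-0.128084, 0.126850, -0.026195, 0.015517)
  k3: at (x, y) = (-0.016010, -0.484144), (dx/dtau, dy/dtau) = (-0.128274, 0.126940); Gamma_xxx = 0.000000, Gamma_xxy = -0.806488, Gamma_xyy = 0.000000, Gamma_yxx = 0.000000, Gamma_yxy = 0.477483, Gamma_yyy = 0.000000; k3 = (-0.128274, 0.126940, -0.026264, 0.015550)
  k4: at (x, y) = (-0.032069, -0.468265), (dx/dtau, dy/dtau) = (-0.131566, 0.128887); Gamma_xxx = 0.000000, Gamma_xxy = -0.824155, Gamma_xyy = 0.000000, Gamma_yxx = 0.000000, Gamma_yxy = 0.481099, Gamma_yyy = 0.000000; k4 = (-0.131566, 0.128887, -0.027951, 0.016316)
  Y <- Y + (h/6)(k1 + 2k2 + 2k3 + k4): x = -0.0321, y = -0.4683, dx/dtau = -0.1316, dy/dtau = 0.1289
step 2:
  k1: at (x, y) = (-0.032053, -0.468272), (dx/dtau, dy/dtau) = (-0.131564, 0.128885); Gamma_xxx = 0.000000, Gamma_xxy = -0.824140, Gamma_xyy = 0.000000, Gamma_yxx = 0.000000, Gamma_yxy = 0.481102, Gamma_yyy = 0.000000; k1 = (-0.131564, 0.128885, -0.027949, 0.016316)
  k2: at (x, y) = (-0.048499, -0.452162), (dx/dtau, dy/dtau) = (-0.135058, 0.130925); Gamma_xxx = 0.000000, Gamma_xxy = -0.842836, Gamma_xyy = 0.000000, Gamma_yxx = 0.000000, Gamma_yxy = 0.484461, Gamma_yyy = 0.000000; k2 = (-0.135058, 0.130925, -0.029807, 0.017133)
  k3: at (x, y) = (-0.048936, -0.451907), (dx/dtau, dy/dtau) = (-0.135290, 0.131027); Gamma_xxx = 0.000000, Gamma_xxy = -0.843281, Gamma_xyy = 0.000000, Gamma_yxx = 0.000000, Gamma_yxy = 0.484405, Gamma_yyy = 0.000000; k3 = (-0.135290, 0.131027, -0.029897, 0.017174)
  k4: at (x, y) = (-0.065876, -0.435515), (dx/dtau, dy/dtau) = (-0.139038, 0.133179); Gamma_xxx = 0.000000, Gamma_xxy = -0.863193, Gamma_xyy = 0.000000, Gamma_yxx = 0.000000, Gamma_yxy = 0.487395, Gamma_yyy = 0.000000; k4 = (-0.139038, 0.133179, -0.031967, 0.018050)
  Y <- Y + (h/6)(k1 + 2k2 + 2k3 + k4): x = -0.0659, y = -0.4355, dx/dtau = -0.1390, dy/dtau = 0.1332
step 3:
  k1: at (x, y) = (-0.065858, -0.435524), (dx/dtau, dy/dtau) = (-0.139036, 0.133176); Gamma_xxx = 0.000000, Gamma_xxy = -0.863175, Gamma_xyy = 0.000000, Gamma_yxx = 0.000000, Gamma_yxy = 0.487400, Gamma_yyy = 0.000000; k1 = (-0.139036, 0.133176, -0.031966, 0.018050)
  k2: at (x, y) = (-0.083237, -0.418876), (dx/dtau, dy/dtau) = (-0.143032, 0.135433); Gamma_xxx = 0.000000, Gamma_xxy = -0.884306, Gamma_xyy = 0.000000, Gamma_yxx = 0.000000, Gamma_yxy = 0.489951, Gamma_yyy = 0.000000; k2 = (-0.143032, 0.135433, -0.034260, 0.018982)
  k3: at (x, y) = (-0.083736, -0.418594), (dx/dtau, dy/dtau) = (-0.143319, 0.135549); Gamma_xxx = 0.000000, Gamma_xxy = -0.884848, Gamma_xyy = 0.000000, Gamma_yxx = 0.000000, Gamma_yxy = 0.489848, Gamma_yyy = 0.000000; k3 = (-0.143319, 0.135549, -0.034379, 0.019032)
  k4: at (x, y) = (-0.101687, -0.401636), (dx/dtau, dy/dtau) = (-0.147631, 0.137934); Gamma_xxx = 0.000000, Gamma_xxy = -0.907432, Gamma_xyy = 0.000000, Gamma_yxx = 0.000000, Gamma_yxy = 0.491778, Gamma_yyy = 0.000000; k4 = (-0.147631, 0.137934, -0.036957, 0.020029)
  Y <- Y + (h/6)(k1 + 2k2 + 2k3 + k4): x = -0.1017, y = -0.4016, dx/dtau = -0.1476, dy/dtau = 0.1379
step 4:
  k1: at (x, y) = (-0.101665, -0.401645), (dx/dtau, dy/dtau) = (-0.147628, 0.137931); Gamma_xxx = 0.000000, Gamma_xxy = -0.907408, Gamma_xyy = 0.000000, Gamma_yxx = 0.000000, Gamma_yxy = 0.491787, Gamma_yyy = 0.000000; k1 = (-0.147628, 0.137931, -0.036954, 0.020028)
  k2: at (x, y) = (-0.120118, -0.384404), (dx/dtau, dy/dtau) = (-0.152247, 0.140434); Gamma_xxx = 0.000000, Gamma_xxy = -0.931439, Gamma_xyy = 0.000000, Gamma_yxx = 0.000000, Gamma_yxy = 0.492989, Gamma_yyy = 0.000000; k2 = (-0.152247, 0.140434, -0.039830, 0.021081)
  k3: at (x, y) = (-0.120695, -0.384091), (dx/dtau, dy/dtau) = (-0.152606, 0.140566); Gamma_xxx = 0.000000, Gamma_xxy = -0.932106, Gamma_xyy = 0.000000, Gamma_yxx = 0.000000, Gamma_yxy = 0.492808, Gamma_yyy = 0.000000; k3 = (-0.152606, 0.140566, -0.039990, 0.021143)
  k4: at (x, y) = (-0.139816, -0.366504), (dx/dtau, dy/dtau) = (-0.157625, 0.143216); Gamma_xxx = 0.000000, Gamma_xxy = -0.957873, Gamma_xyy = 0.000000, Gamma_yxx = 0.000000, Gamma_yxy = 0.492987, Gamma_yyy = 0.000000; k4 = (-0.157625, 0.143216, -0.043247, 0.022258)
  Y <- Y + (h/6)(k1 + 2k2 + 2k3 + k4): x = -0.1398, y = -0.3665, dx/dtau = -0.1576, dy/dtau = 0.1432


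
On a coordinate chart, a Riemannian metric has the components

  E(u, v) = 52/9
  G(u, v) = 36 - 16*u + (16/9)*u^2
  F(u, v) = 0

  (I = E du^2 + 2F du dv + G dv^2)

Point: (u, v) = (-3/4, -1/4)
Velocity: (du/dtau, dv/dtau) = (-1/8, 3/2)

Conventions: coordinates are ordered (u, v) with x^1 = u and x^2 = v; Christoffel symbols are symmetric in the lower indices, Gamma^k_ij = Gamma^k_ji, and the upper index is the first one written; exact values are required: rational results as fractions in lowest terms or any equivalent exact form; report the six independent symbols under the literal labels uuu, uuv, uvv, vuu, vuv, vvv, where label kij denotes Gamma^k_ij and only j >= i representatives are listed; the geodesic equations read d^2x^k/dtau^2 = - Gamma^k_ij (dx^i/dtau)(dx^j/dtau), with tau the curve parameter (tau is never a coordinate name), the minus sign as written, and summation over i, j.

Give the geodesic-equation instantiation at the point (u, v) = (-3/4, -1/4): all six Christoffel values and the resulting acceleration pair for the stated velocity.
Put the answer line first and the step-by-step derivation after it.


Answer: Gamma_uuu = 0, Gamma_uuv = 0, Gamma_uvv = 21/13, Gamma_vuu = 0, Gamma_vuv = -4/21, Gamma_vvv = 0; accelerations (d^2u/dtau^2, d^2v/dtau^2) = (-189/52, -1/14)

E = 52/9, F = 0, G = 49 at the point
E_u = 0, E_v = 0, F_u = 0, F_v = 0, G_u = -56/3, G_v = 0
EG - F^2 = 2548/9;  g^inv = (9/2548) * [[49, 0], [0, 52/9]]
first-kind symbols [ij,l] = (1/2)(d_i g_jl + d_j g_il - d_l g_ij): [uu,u] = E_u/2 = 0, [uu,v] = F_u - E_v/2 = 0, [uv,u] = E_v/2 = 0, [uv,v] = G_u/2 = -28/3, [vv,u] = F_v - G_u/2 = 28/3, [vv,v] = G_v/2 = 0
Gamma^u_ij = (G*[ij,u] - F*[ij,v])/(EG - F^2), Gamma^v_ij = (E*[ij,v] - F*[ij,u])/(EG - F^2)
Gamma_uuu = 0, Gamma_uuv = 0, Gamma_uvv = 21/13, Gamma_vuu = 0, Gamma_vuv = -4/21, Gamma_vvv = 0
d^2u/dtau^2 = -(Gamma_uuu*(-1/8)^2 + 2*Gamma_uuv*(-1/8)*(3/2) + Gamma_uvv*(3/2)^2) = -189/52
d^2v/dtau^2 = -(Gamma_vuu*(-1/8)^2 + 2*Gamma_vuv*(-1/8)*(3/2) + Gamma_vvv*(3/2)^2) = -1/14


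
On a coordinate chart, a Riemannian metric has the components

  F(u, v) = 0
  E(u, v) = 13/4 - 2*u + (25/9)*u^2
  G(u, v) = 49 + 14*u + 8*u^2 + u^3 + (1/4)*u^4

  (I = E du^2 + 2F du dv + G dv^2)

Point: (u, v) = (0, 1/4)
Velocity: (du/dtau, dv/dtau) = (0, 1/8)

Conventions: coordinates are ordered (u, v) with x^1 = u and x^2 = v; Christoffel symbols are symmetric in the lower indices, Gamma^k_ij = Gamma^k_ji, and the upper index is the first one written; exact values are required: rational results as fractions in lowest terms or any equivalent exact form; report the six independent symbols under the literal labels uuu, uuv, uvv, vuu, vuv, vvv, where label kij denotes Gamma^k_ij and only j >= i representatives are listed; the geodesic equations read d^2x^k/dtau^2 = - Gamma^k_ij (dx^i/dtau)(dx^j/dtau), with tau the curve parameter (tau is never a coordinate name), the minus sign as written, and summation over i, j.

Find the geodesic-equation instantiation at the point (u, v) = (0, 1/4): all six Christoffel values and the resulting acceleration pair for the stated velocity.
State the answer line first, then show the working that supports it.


Answer: Gamma_uuu = -4/13, Gamma_uuv = 0, Gamma_uvv = -28/13, Gamma_vuu = 0, Gamma_vuv = 1/7, Gamma_vvv = 0; accelerations (d^2u/dtau^2, d^2v/dtau^2) = (7/208, 0)

E = 13/4, F = 0, G = 49 at the point
E_u = -2, E_v = 0, F_u = 0, F_v = 0, G_u = 14, G_v = 0
EG - F^2 = 637/4;  g^inv = (4/637) * [[49, 0], [0, 13/4]]
first-kind symbols [ij,l] = (1/2)(d_i g_jl + d_j g_il - d_l g_ij): [uu,u] = E_u/2 = -1, [uu,v] = F_u - E_v/2 = 0, [uv,u] = E_v/2 = 0, [uv,v] = G_u/2 = 7, [vv,u] = F_v - G_u/2 = -7, [vv,v] = G_v/2 = 0
Gamma^u_ij = (G*[ij,u] - F*[ij,v])/(EG - F^2), Gamma^v_ij = (E*[ij,v] - F*[ij,u])/(EG - F^2)
Gamma_uuu = -4/13, Gamma_uuv = 0, Gamma_uvv = -28/13, Gamma_vuu = 0, Gamma_vuv = 1/7, Gamma_vvv = 0
d^2u/dtau^2 = -(Gamma_uuu*(0)^2 + 2*Gamma_uuv*(0)*(1/8) + Gamma_uvv*(1/8)^2) = 7/208
d^2v/dtau^2 = -(Gamma_vuu*(0)^2 + 2*Gamma_vuv*(0)*(1/8) + Gamma_vvv*(1/8)^2) = 0


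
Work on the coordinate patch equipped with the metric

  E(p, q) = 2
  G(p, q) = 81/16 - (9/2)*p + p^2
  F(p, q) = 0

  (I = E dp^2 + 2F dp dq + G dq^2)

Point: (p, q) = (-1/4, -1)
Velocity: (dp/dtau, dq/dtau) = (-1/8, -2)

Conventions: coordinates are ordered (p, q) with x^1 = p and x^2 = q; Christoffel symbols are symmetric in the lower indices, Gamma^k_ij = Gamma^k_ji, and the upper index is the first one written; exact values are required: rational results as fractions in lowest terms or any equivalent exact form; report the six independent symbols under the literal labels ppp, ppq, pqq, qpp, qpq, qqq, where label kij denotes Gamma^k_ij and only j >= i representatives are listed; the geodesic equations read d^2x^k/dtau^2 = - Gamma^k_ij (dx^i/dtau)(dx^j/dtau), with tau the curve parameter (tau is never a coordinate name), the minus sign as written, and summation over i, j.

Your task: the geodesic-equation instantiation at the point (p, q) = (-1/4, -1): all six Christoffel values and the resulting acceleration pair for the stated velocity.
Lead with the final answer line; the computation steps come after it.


Answer: Gamma_ppp = 0, Gamma_ppq = 0, Gamma_pqq = 5/4, Gamma_qpp = 0, Gamma_qpq = -2/5, Gamma_qqq = 0; accelerations (d^2p/dtau^2, d^2q/dtau^2) = (-5, 1/5)

E = 2, F = 0, G = 25/4 at the point
E_p = 0, E_q = 0, F_p = 0, F_q = 0, G_p = -5, G_q = 0
EG - F^2 = 25/2;  g^inv = (2/25) * [[25/4, 0], [0, 2]]
first-kind symbols [ij,l] = (1/2)(d_i g_jl + d_j g_il - d_l g_ij): [pp,p] = E_p/2 = 0, [pp,q] = F_p - E_q/2 = 0, [pq,p] = E_q/2 = 0, [pq,q] = G_p/2 = -5/2, [qq,p] = F_q - G_p/2 = 5/2, [qq,q] = G_q/2 = 0
Gamma^p_ij = (G*[ij,p] - F*[ij,q])/(EG - F^2), Gamma^q_ij = (E*[ij,q] - F*[ij,p])/(EG - F^2)
Gamma_ppp = 0, Gamma_ppq = 0, Gamma_pqq = 5/4, Gamma_qpp = 0, Gamma_qpq = -2/5, Gamma_qqq = 0
d^2p/dtau^2 = -(Gamma_ppp*(-1/8)^2 + 2*Gamma_ppq*(-1/8)*(-2) + Gamma_pqq*(-2)^2) = -5
d^2q/dtau^2 = -(Gamma_qpp*(-1/8)^2 + 2*Gamma_qpq*(-1/8)*(-2) + Gamma_qqq*(-2)^2) = 1/5


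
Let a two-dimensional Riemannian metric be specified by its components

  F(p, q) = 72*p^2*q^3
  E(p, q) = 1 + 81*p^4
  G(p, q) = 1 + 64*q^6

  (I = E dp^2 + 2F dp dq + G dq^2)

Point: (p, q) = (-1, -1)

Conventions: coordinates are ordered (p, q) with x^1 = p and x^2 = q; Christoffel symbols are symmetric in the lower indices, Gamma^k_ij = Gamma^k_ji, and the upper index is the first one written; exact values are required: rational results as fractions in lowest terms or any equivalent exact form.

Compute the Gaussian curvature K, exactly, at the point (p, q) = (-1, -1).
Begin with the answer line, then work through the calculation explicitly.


Answer: K = -108/5329

E = 82, F = -72, G = 65, EG - F^2 = 146 at the point
E_p = -324, E_q = 0, F_p = 144, F_q = 216, G_p = 0, G_q = -384
E_qq = 0, F_pq = -432, G_pp = 0
Apply the Brioschi formula K = (det M1 - det M2)/(EG - F^2)^2 over the derivative matrices of E, F, G.
M1 = [[-E_qq/2 + F_pq - G_pp/2, E_p/2, F_p - E_q/2], [F_q - G_p/2, E, F], [G_q/2, F, G]] = [[-432, -162, 144], [216, 82, -72], [-192, -72, 65]]; det M1 = -432
M2 = [[0, E_q/2, G_p/2], [E_q/2, E, F], [G_p/2, F, G]] = [[0, 0, 0], [0, 82, -72], [0, -72, 65]]; det M2 = 0
det M1 - det M2 = -432; K = -432 / (146)^2 = -108/5329


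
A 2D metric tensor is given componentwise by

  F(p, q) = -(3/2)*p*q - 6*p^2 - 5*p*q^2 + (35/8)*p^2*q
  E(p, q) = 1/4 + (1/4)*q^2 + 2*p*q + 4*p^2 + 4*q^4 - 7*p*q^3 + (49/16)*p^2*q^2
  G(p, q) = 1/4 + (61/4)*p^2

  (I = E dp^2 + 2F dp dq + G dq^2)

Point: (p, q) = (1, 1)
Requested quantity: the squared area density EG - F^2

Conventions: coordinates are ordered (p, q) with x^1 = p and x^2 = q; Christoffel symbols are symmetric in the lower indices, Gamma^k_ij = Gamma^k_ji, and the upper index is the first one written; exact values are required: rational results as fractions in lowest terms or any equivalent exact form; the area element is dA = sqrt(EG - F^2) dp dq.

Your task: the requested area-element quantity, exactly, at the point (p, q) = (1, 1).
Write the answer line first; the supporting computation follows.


Answer: EG - F^2 = 2285/64

E = 105/16, F = -65/8, G = 31/2; EG - F^2 = 2285/64


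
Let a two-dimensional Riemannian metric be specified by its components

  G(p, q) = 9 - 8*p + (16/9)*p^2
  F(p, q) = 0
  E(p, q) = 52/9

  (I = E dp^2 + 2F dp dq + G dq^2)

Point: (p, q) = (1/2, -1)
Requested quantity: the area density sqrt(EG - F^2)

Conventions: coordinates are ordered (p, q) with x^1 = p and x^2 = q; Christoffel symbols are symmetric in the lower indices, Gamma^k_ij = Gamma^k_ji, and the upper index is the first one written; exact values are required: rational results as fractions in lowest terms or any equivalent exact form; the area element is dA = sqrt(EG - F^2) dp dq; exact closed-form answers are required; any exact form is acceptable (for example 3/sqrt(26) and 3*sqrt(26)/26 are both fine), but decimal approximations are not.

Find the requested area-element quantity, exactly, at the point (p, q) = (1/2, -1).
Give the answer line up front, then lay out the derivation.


Answer: sqrt(EG - F^2) = 14*sqrt(13)/9

E = 52/9, F = 0, G = 49/9; EG - F^2 = 2548/81
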